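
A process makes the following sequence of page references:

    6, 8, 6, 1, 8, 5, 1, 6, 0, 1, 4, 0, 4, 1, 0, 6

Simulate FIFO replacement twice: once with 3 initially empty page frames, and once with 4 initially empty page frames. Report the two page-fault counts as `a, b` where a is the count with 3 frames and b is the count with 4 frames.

3 frames: F F . F . F . F F F F . . . . F → 9 faults.
4 frames: F F . F . F . . F . F . . . . F → 7 faults.
7 < 9: adding a frame reduced faults, as is typical.

9, 7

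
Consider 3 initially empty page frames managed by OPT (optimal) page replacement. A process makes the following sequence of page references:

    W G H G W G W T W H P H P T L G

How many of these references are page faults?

7

W: fault, frames {W}
G: fault, frames {W,G}
H: fault, frames {W,G,H}
G: hit
W: hit
G: hit
W: hit
T: fault, evict G, frames {W,H,T}
W: hit
H: hit
P: fault, evict W, frames {H,T,P}
H: hit
P: hit
T: hit
L: fault, evict P, frames {H,T,L}
G: fault, evict L, frames {H,T,G}
Page faults: 7.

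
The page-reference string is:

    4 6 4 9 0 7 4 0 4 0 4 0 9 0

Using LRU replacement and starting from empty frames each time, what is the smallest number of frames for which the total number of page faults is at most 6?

f=1: 14 faults
f=2: 8 faults
f=3: 7 faults
f=4: 5 faults
f=5: 5 faults
Smallest f with faults ≤ 6 is 4.

4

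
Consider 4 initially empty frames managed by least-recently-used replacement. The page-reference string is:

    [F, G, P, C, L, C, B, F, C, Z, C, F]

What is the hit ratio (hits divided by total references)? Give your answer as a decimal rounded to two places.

F -> fault, frames {F}
G -> fault, frames {F,G}
P -> fault, frames {F,G,P}
C -> fault, frames {F,G,P,C}
L -> fault, evict F, frames {G,P,C,L}
C -> hit
B -> fault, evict G, frames {P,L,C,B}
F -> fault, evict P, frames {L,C,B,F}
C -> hit
Z -> fault, evict L, frames {B,F,C,Z}
C -> hit
F -> hit
Hits: 4 of 12 references → 4/12 = 0.3333.

0.33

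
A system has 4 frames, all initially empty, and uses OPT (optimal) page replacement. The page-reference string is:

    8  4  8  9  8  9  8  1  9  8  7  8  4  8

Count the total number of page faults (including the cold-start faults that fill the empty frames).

5

8 → miss, frames [8]
4 → miss, frames [8, 4]
8 → hit
9 → miss, frames [8, 4, 9]
8 → hit
9 → hit
8 → hit
1 → miss, frames [8, 4, 9, 1]
9 → hit
8 → hit
7 → miss, evict 1, frames [8, 4, 9, 7]
8 → hit
4 → hit
8 → hit
Page faults: 5.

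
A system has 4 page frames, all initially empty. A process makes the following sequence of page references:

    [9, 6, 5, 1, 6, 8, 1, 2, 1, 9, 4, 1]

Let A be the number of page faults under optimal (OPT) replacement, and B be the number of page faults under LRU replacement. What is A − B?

-1

Under OPT: F F F F . F . F . . F . → 7 faults.
Under LRU: F F F F . F . F . F F . → 8 faults.
A − B = 7 − 8 = -1.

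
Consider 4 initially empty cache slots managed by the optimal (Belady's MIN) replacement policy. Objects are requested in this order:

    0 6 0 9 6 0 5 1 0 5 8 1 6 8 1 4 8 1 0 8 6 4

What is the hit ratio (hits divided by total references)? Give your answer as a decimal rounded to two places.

0: miss, frames {0}
6: miss, frames {0,6}
0: hit
9: miss, frames {0,6,9}
6: hit
0: hit
5: miss, frames {0,6,9,5}
1: miss, evict 9, frames {0,6,5,1}
0: hit
5: hit
8: miss, evict 5, frames {0,6,1,8}
1: hit
6: hit
8: hit
1: hit
4: miss, evict 6, frames {0,1,8,4}
8: hit
1: hit
0: hit
8: hit
6: miss, evict 8, frames {0,1,4,6}
4: hit
Hits: 14 of 22 references → 14/22 = 0.6364.

0.64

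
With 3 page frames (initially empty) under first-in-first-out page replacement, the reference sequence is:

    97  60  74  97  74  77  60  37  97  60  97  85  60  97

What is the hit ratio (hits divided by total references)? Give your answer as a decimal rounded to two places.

97 -> fault, frames {97}
60 -> fault, frames {97,60}
74 -> fault, frames {97,60,74}
97 -> hit
74 -> hit
77 -> fault, evict 97, frames {60,74,77}
60 -> hit
37 -> fault, evict 60, frames {74,77,37}
97 -> fault, evict 74, frames {77,37,97}
60 -> fault, evict 77, frames {37,97,60}
97 -> hit
85 -> fault, evict 37, frames {97,60,85}
60 -> hit
97 -> hit
Hits: 6 of 14 references → 6/14 = 0.4286.

0.43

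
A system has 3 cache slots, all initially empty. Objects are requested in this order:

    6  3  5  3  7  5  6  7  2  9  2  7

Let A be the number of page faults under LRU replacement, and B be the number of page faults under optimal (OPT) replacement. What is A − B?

1

Under LRU: F F F . F . F . F F . . → 7 faults.
Under OPT: F F F . F . . . F F . . → 6 faults.
A − B = 7 − 6 = 1.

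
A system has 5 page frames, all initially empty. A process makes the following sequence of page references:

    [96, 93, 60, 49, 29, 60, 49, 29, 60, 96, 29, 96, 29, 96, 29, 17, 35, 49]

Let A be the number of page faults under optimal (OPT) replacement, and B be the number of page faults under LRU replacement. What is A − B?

Under OPT: F F F F F . . . . . . . . . . F F . → 7 faults.
Under LRU: F F F F F . . . . . . . . . . F F F → 8 faults.
A − B = 7 − 8 = -1.

-1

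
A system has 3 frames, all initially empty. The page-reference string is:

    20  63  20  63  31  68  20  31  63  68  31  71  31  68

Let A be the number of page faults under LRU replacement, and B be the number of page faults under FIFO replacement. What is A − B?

Under LRU: F F . . F F F . F F . F . . → 8 faults.
Under FIFO: F F . . F F F . F . F F . F → 9 faults.
A − B = 8 − 9 = -1.

-1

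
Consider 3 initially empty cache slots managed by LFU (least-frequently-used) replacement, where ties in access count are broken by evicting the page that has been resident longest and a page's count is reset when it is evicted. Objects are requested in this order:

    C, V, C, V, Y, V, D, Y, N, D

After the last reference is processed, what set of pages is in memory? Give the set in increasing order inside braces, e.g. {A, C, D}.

{C, D, V}

C -> fault, frames {C}
V -> fault, frames {C,V}
C -> hit
V -> hit
Y -> fault, frames {C,V,Y}
V -> hit
D -> fault, evict Y, frames {C,V,D}
Y -> fault, evict D, frames {C,V,Y}
N -> fault, evict Y, frames {C,V,N}
D -> fault, evict N, frames {C,V,D}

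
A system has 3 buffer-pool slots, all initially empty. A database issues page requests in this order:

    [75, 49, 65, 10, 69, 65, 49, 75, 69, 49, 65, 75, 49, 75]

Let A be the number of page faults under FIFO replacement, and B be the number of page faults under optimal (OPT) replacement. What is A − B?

Under FIFO: F F F F F . F F . . F . . . → 8 faults.
Under OPT: F F F F F . . F . . F . . . → 7 faults.
A − B = 8 − 7 = 1.

1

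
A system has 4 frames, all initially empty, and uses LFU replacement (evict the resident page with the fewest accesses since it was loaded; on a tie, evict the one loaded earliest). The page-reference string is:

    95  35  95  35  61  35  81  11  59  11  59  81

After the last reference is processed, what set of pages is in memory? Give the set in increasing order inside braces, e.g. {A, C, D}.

95 -> miss, frames [95]
35 -> miss, frames [95, 35]
95 -> hit
35 -> hit
61 -> miss, frames [95, 35, 61]
35 -> hit
81 -> miss, frames [95, 35, 61, 81]
11 -> miss, evict 61, frames [95, 35, 81, 11]
59 -> miss, evict 81, frames [95, 35, 11, 59]
11 -> hit
59 -> hit
81 -> miss, evict 95, frames [35, 11, 59, 81]

{11, 35, 59, 81}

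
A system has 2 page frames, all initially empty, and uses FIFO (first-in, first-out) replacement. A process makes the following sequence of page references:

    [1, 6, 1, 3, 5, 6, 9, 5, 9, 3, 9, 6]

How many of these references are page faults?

1: fault, frames [1]
6: fault, frames [1, 6]
1: hit
3: fault, evict 1, frames [6, 3]
5: fault, evict 6, frames [3, 5]
6: fault, evict 3, frames [5, 6]
9: fault, evict 5, frames [6, 9]
5: fault, evict 6, frames [9, 5]
9: hit
3: fault, evict 9, frames [5, 3]
9: fault, evict 5, frames [3, 9]
6: fault, evict 3, frames [9, 6]
Page faults: 10.

10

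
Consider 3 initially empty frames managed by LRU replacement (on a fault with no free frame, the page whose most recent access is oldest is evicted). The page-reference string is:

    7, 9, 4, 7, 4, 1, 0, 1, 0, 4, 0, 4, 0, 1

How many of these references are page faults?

7 -> miss, frames {7}
9 -> miss, frames {7,9}
4 -> miss, frames {7,9,4}
7 -> hit
4 -> hit
1 -> miss, evict 9, frames {7,4,1}
0 -> miss, evict 7, frames {4,1,0}
1 -> hit
0 -> hit
4 -> hit
0 -> hit
4 -> hit
0 -> hit
1 -> hit
Page faults: 5.

5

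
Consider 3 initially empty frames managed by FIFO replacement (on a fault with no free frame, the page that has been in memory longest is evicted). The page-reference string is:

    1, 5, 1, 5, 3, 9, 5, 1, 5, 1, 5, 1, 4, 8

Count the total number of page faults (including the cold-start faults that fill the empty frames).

1 → fault, frames [1]
5 → fault, frames [1, 5]
1 → hit
5 → hit
3 → fault, frames [1, 5, 3]
9 → fault, evict 1, frames [5, 3, 9]
5 → hit
1 → fault, evict 5, frames [3, 9, 1]
5 → fault, evict 3, frames [9, 1, 5]
1 → hit
5 → hit
1 → hit
4 → fault, evict 9, frames [1, 5, 4]
8 → fault, evict 1, frames [5, 4, 8]
Page faults: 8.

8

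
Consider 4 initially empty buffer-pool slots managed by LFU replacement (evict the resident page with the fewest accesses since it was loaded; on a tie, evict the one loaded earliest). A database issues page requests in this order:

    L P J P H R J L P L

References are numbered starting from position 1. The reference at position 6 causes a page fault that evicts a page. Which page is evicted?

pos 1: L → fault, frames (L)
pos 2: P → fault, frames (L P)
pos 3: J → fault, frames (L P J)
pos 4: P → hit
pos 5: H → fault, frames (L P J H)
pos 6: R → fault, evict L, frames (P J H R)
At position 6, page L is evicted.

L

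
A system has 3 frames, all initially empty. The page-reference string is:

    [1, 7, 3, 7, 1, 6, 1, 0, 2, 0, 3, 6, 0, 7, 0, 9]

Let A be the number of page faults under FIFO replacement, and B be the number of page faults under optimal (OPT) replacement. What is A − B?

3

Under FIFO: F F F . . F F F F . F F F F . F → 12 faults.
Under OPT: F F F . . F . F F . . F . F . F → 9 faults.
A − B = 12 − 9 = 3.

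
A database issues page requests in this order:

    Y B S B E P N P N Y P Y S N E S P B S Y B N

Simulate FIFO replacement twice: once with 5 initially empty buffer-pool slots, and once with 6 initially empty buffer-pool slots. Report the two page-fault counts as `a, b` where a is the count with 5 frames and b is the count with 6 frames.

5 frames: F F F . F F F . . F . . . . . . . F F . . . → 9 faults.
6 frames: F F F . F F F . . . . . . . . . . . . . . . → 6 faults.
6 < 9: adding a frame reduced faults, as is typical.

9, 6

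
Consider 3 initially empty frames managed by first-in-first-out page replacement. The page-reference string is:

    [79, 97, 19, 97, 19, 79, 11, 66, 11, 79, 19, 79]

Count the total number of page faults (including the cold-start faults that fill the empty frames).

7

79 → miss, frames {79}
97 → miss, frames {79,97}
19 → miss, frames {79,97,19}
97 → hit
19 → hit
79 → hit
11 → miss, evict 79, frames {97,19,11}
66 → miss, evict 97, frames {19,11,66}
11 → hit
79 → miss, evict 19, frames {11,66,79}
19 → miss, evict 11, frames {66,79,19}
79 → hit
Page faults: 7.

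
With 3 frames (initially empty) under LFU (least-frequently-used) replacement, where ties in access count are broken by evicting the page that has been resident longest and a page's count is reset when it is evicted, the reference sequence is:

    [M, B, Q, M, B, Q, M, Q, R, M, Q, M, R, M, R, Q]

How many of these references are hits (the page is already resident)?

M -> fault, frames (M)
B -> fault, frames (M B)
Q -> fault, frames (M B Q)
M -> hit
B -> hit
Q -> hit
M -> hit
Q -> hit
R -> fault, evict B, frames (M Q R)
M -> hit
Q -> hit
M -> hit
R -> hit
M -> hit
R -> hit
Q -> hit
Hits: 12.

12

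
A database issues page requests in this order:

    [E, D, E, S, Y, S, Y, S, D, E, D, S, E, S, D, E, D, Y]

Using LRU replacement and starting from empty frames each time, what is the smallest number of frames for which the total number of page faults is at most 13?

f=1: 18 faults
f=2: 11 faults
f=3: 7 faults
f=4: 4 faults
Smallest f with faults ≤ 13 is 2.

2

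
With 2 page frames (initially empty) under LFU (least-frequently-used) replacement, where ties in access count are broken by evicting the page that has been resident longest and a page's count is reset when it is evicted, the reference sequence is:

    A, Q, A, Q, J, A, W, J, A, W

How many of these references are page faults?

A: miss, frames {A}
Q: miss, frames {A,Q}
A: hit
Q: hit
J: miss, evict A, frames {Q,J}
A: miss, evict J, frames {Q,A}
W: miss, evict A, frames {Q,W}
J: miss, evict W, frames {Q,J}
A: miss, evict J, frames {Q,A}
W: miss, evict A, frames {Q,W}
Page faults: 8.

8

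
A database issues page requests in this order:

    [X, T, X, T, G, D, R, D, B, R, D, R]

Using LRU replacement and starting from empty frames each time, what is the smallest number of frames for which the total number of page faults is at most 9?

f=1: 12 faults
f=2: 8 faults
f=3: 6 faults
f=4: 6 faults
f=5: 6 faults
f=6: 6 faults
Smallest f with faults ≤ 9 is 2.

2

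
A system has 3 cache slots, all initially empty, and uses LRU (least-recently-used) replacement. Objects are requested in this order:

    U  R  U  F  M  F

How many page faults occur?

4

U -> fault, frames {U}
R -> fault, frames {U,R}
U -> hit
F -> fault, frames {R,U,F}
M -> fault, evict R, frames {U,F,M}
F -> hit
Page faults: 4.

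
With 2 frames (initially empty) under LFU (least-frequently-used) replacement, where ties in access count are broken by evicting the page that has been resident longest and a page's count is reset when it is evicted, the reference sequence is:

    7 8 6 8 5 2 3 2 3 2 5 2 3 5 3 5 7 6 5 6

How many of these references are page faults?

19

7 -> miss, frames [7]
8 -> miss, frames [7, 8]
6 -> miss, evict 7, frames [8, 6]
8 -> hit
5 -> miss, evict 6, frames [8, 5]
2 -> miss, evict 5, frames [8, 2]
3 -> miss, evict 2, frames [8, 3]
2 -> miss, evict 3, frames [8, 2]
3 -> miss, evict 2, frames [8, 3]
2 -> miss, evict 3, frames [8, 2]
5 -> miss, evict 2, frames [8, 5]
2 -> miss, evict 5, frames [8, 2]
3 -> miss, evict 2, frames [8, 3]
5 -> miss, evict 3, frames [8, 5]
3 -> miss, evict 5, frames [8, 3]
5 -> miss, evict 3, frames [8, 5]
7 -> miss, evict 5, frames [8, 7]
6 -> miss, evict 7, frames [8, 6]
5 -> miss, evict 6, frames [8, 5]
6 -> miss, evict 5, frames [8, 6]
Page faults: 19.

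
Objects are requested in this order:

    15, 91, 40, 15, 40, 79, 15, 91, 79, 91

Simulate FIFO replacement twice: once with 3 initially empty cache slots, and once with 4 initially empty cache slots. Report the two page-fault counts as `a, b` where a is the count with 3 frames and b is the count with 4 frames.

3 frames: F F F . . F F F . . → 6 faults.
4 frames: F F F . . F . . . . → 4 faults.
4 < 6: adding a frame reduced faults, as is typical.

6, 4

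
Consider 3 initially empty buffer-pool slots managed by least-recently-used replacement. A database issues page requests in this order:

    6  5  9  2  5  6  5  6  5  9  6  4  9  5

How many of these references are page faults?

8

6 → miss, frames (6)
5 → miss, frames (6 5)
9 → miss, frames (6 5 9)
2 → miss, evict 6, frames (5 9 2)
5 → hit
6 → miss, evict 9, frames (2 5 6)
5 → hit
6 → hit
5 → hit
9 → miss, evict 2, frames (6 5 9)
6 → hit
4 → miss, evict 5, frames (9 6 4)
9 → hit
5 → miss, evict 6, frames (4 9 5)
Page faults: 8.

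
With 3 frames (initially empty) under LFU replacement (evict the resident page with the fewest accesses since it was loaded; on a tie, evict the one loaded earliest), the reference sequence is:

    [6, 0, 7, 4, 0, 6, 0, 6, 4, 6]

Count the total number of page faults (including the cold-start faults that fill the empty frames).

6 -> miss, frames {6}
0 -> miss, frames {6,0}
7 -> miss, frames {6,0,7}
4 -> miss, evict 6, frames {0,7,4}
0 -> hit
6 -> miss, evict 7, frames {0,4,6}
0 -> hit
6 -> hit
4 -> hit
6 -> hit
Page faults: 5.

5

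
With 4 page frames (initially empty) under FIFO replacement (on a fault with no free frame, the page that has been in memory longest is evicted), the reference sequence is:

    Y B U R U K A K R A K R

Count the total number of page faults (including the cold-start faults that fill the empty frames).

6

Y -> fault, frames {Y}
B -> fault, frames {Y,B}
U -> fault, frames {Y,B,U}
R -> fault, frames {Y,B,U,R}
U -> hit
K -> fault, evict Y, frames {B,U,R,K}
A -> fault, evict B, frames {U,R,K,A}
K -> hit
R -> hit
A -> hit
K -> hit
R -> hit
Page faults: 6.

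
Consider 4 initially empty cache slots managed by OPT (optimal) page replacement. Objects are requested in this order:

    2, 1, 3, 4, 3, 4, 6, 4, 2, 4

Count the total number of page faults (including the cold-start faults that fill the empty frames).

2: miss, frames [2]
1: miss, frames [2, 1]
3: miss, frames [2, 1, 3]
4: miss, frames [2, 1, 3, 4]
3: hit
4: hit
6: miss, evict 3, frames [2, 1, 4, 6]
4: hit
2: hit
4: hit
Page faults: 5.

5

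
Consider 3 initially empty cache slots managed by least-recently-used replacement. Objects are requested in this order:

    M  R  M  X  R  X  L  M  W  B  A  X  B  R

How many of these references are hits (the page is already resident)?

4

M -> fault, frames (M)
R -> fault, frames (M R)
M -> hit
X -> fault, frames (R M X)
R -> hit
X -> hit
L -> fault, evict M, frames (R X L)
M -> fault, evict R, frames (X L M)
W -> fault, evict X, frames (L M W)
B -> fault, evict L, frames (M W B)
A -> fault, evict M, frames (W B A)
X -> fault, evict W, frames (B A X)
B -> hit
R -> fault, evict A, frames (X B R)
Hits: 4.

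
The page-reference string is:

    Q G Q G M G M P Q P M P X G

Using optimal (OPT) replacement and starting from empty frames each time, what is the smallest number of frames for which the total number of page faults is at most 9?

2

f=1: 14 faults
f=2: 8 faults
f=3: 6 faults
f=4: 5 faults
f=5: 5 faults
Smallest f with faults ≤ 9 is 2.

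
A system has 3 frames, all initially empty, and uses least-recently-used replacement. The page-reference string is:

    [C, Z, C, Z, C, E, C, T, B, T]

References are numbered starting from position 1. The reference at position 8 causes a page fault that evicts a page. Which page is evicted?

pos 1: C -> fault, frames (C)
pos 2: Z -> fault, frames (C Z)
pos 3: C -> hit
pos 4: Z -> hit
pos 5: C -> hit
pos 6: E -> fault, frames (Z C E)
pos 7: C -> hit
pos 8: T -> fault, evict Z, frames (E C T)
At position 8, page Z is evicted.

Z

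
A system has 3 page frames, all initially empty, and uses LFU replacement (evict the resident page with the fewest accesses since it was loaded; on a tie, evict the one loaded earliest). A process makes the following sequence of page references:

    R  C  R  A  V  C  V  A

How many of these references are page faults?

R -> miss, frames (R)
C -> miss, frames (R C)
R -> hit
A -> miss, frames (R C A)
V -> miss, evict C, frames (R A V)
C -> miss, evict A, frames (R V C)
V -> hit
A -> miss, evict C, frames (R V A)
Page faults: 6.

6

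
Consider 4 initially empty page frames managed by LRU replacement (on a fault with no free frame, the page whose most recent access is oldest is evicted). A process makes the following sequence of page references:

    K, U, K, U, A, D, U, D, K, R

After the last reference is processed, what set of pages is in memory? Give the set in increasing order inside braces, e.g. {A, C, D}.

{D, K, R, U}

K -> miss, frames [K]
U -> miss, frames [K, U]
K -> hit
U -> hit
A -> miss, frames [K, U, A]
D -> miss, frames [K, U, A, D]
U -> hit
D -> hit
K -> hit
R -> miss, evict A, frames [U, D, K, R]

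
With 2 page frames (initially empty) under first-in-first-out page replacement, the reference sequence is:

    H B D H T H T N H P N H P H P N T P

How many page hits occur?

4

H -> fault, frames (H)
B -> fault, frames (H B)
D -> fault, evict H, frames (B D)
H -> fault, evict B, frames (D H)
T -> fault, evict D, frames (H T)
H -> hit
T -> hit
N -> fault, evict H, frames (T N)
H -> fault, evict T, frames (N H)
P -> fault, evict N, frames (H P)
N -> fault, evict H, frames (P N)
H -> fault, evict P, frames (N H)
P -> fault, evict N, frames (H P)
H -> hit
P -> hit
N -> fault, evict H, frames (P N)
T -> fault, evict P, frames (N T)
P -> fault, evict N, frames (T P)
Hits: 4.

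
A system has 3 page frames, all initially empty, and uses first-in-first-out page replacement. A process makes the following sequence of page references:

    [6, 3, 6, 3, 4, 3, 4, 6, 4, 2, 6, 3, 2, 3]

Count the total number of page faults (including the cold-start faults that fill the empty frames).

6

6: fault, frames {6}
3: fault, frames {6,3}
6: hit
3: hit
4: fault, frames {6,3,4}
3: hit
4: hit
6: hit
4: hit
2: fault, evict 6, frames {3,4,2}
6: fault, evict 3, frames {4,2,6}
3: fault, evict 4, frames {2,6,3}
2: hit
3: hit
Page faults: 6.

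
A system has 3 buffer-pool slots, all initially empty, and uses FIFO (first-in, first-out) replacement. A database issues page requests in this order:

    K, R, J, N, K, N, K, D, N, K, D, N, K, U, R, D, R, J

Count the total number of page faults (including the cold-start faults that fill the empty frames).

9

K -> fault, frames (K)
R -> fault, frames (K R)
J -> fault, frames (K R J)
N -> fault, evict K, frames (R J N)
K -> fault, evict R, frames (J N K)
N -> hit
K -> hit
D -> fault, evict J, frames (N K D)
N -> hit
K -> hit
D -> hit
N -> hit
K -> hit
U -> fault, evict N, frames (K D U)
R -> fault, evict K, frames (D U R)
D -> hit
R -> hit
J -> fault, evict D, frames (U R J)
Page faults: 9.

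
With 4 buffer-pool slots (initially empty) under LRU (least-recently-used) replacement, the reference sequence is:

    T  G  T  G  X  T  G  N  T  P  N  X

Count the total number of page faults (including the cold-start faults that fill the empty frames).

T → miss, frames {T}
G → miss, frames {T,G}
T → hit
G → hit
X → miss, frames {T,G,X}
T → hit
G → hit
N → miss, frames {X,T,G,N}
T → hit
P → miss, evict X, frames {G,N,T,P}
N → hit
X → miss, evict G, frames {T,P,N,X}
Page faults: 6.

6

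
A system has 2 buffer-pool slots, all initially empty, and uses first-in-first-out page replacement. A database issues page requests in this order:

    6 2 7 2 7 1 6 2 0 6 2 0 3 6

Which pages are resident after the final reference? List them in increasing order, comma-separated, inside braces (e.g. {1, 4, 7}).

6: fault, frames (6)
2: fault, frames (6 2)
7: fault, evict 6, frames (2 7)
2: hit
7: hit
1: fault, evict 2, frames (7 1)
6: fault, evict 7, frames (1 6)
2: fault, evict 1, frames (6 2)
0: fault, evict 6, frames (2 0)
6: fault, evict 2, frames (0 6)
2: fault, evict 0, frames (6 2)
0: fault, evict 6, frames (2 0)
3: fault, evict 2, frames (0 3)
6: fault, evict 0, frames (3 6)

{3, 6}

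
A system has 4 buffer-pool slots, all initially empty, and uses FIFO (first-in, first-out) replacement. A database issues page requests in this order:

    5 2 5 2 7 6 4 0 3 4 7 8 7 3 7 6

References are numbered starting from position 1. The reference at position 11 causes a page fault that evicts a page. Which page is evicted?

pos 1: 5 → fault, frames {5}
pos 2: 2 → fault, frames {5,2}
pos 3: 5 → hit
pos 4: 2 → hit
pos 5: 7 → fault, frames {5,2,7}
pos 6: 6 → fault, frames {5,2,7,6}
pos 7: 4 → fault, evict 5, frames {2,7,6,4}
pos 8: 0 → fault, evict 2, frames {7,6,4,0}
pos 9: 3 → fault, evict 7, frames {6,4,0,3}
pos 10: 4 → hit
pos 11: 7 → fault, evict 6, frames {4,0,3,7}
At position 11, page 6 is evicted.

6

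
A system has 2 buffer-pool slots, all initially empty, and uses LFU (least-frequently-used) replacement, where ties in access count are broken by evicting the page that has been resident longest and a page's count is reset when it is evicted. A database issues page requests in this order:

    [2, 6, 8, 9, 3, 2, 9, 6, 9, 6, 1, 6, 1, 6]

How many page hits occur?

5

2 → miss, frames (2)
6 → miss, frames (2 6)
8 → miss, evict 2, frames (6 8)
9 → miss, evict 6, frames (8 9)
3 → miss, evict 8, frames (9 3)
2 → miss, evict 9, frames (3 2)
9 → miss, evict 3, frames (2 9)
6 → miss, evict 2, frames (9 6)
9 → hit
6 → hit
1 → miss, evict 9, frames (6 1)
6 → hit
1 → hit
6 → hit
Hits: 5.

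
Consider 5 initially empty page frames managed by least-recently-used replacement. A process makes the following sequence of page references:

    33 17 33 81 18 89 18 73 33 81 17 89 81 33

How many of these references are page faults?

33 -> fault, frames [33]
17 -> fault, frames [33, 17]
33 -> hit
81 -> fault, frames [17, 33, 81]
18 -> fault, frames [17, 33, 81, 18]
89 -> fault, frames [17, 33, 81, 18, 89]
18 -> hit
73 -> fault, evict 17, frames [33, 81, 89, 18, 73]
33 -> hit
81 -> hit
17 -> fault, evict 89, frames [18, 73, 33, 81, 17]
89 -> fault, evict 18, frames [73, 33, 81, 17, 89]
81 -> hit
33 -> hit
Page faults: 8.

8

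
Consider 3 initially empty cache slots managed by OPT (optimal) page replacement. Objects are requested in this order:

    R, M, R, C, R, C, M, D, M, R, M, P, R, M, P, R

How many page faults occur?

5

R -> miss, frames (R)
M -> miss, frames (R M)
R -> hit
C -> miss, frames (R M C)
R -> hit
C -> hit
M -> hit
D -> miss, evict C, frames (R M D)
M -> hit
R -> hit
M -> hit
P -> miss, evict D, frames (R M P)
R -> hit
M -> hit
P -> hit
R -> hit
Page faults: 5.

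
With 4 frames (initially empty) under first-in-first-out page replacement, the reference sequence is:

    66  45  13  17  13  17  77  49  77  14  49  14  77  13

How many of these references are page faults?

8

66 -> fault, frames [66]
45 -> fault, frames [66, 45]
13 -> fault, frames [66, 45, 13]
17 -> fault, frames [66, 45, 13, 17]
13 -> hit
17 -> hit
77 -> fault, evict 66, frames [45, 13, 17, 77]
49 -> fault, evict 45, frames [13, 17, 77, 49]
77 -> hit
14 -> fault, evict 13, frames [17, 77, 49, 14]
49 -> hit
14 -> hit
77 -> hit
13 -> fault, evict 17, frames [77, 49, 14, 13]
Page faults: 8.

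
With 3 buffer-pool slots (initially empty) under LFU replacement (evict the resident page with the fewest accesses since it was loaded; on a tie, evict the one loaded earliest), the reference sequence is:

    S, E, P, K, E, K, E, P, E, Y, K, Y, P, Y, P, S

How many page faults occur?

9

S → miss, frames [S]
E → miss, frames [S, E]
P → miss, frames [S, E, P]
K → miss, evict S, frames [E, P, K]
E → hit
K → hit
E → hit
P → hit
E → hit
Y → miss, evict P, frames [E, K, Y]
K → hit
Y → hit
P → miss, evict Y, frames [E, K, P]
Y → miss, evict P, frames [E, K, Y]
P → miss, evict Y, frames [E, K, P]
S → miss, evict P, frames [E, K, S]
Page faults: 9.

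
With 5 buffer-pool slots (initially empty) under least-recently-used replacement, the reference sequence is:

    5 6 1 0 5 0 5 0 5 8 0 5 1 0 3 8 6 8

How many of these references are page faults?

7

5 → miss, frames {5}
6 → miss, frames {5,6}
1 → miss, frames {5,6,1}
0 → miss, frames {5,6,1,0}
5 → hit
0 → hit
5 → hit
0 → hit
5 → hit
8 → miss, frames {6,1,0,5,8}
0 → hit
5 → hit
1 → hit
0 → hit
3 → miss, evict 6, frames {8,5,1,0,3}
8 → hit
6 → miss, evict 5, frames {1,0,3,8,6}
8 → hit
Page faults: 7.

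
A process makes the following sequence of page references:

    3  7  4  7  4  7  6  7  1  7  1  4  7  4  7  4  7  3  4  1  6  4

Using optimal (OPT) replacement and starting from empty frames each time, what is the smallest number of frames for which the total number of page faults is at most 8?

f=1: 22 faults
f=2: 9 faults
f=3: 7 faults
f=4: 6 faults
f=5: 5 faults
Smallest f with faults ≤ 8 is 3.

3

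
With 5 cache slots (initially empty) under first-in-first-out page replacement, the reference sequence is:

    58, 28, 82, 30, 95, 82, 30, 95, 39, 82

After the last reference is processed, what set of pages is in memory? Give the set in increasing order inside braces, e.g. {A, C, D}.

{28, 30, 39, 82, 95}

58 → miss, frames (58)
28 → miss, frames (58 28)
82 → miss, frames (58 28 82)
30 → miss, frames (58 28 82 30)
95 → miss, frames (58 28 82 30 95)
82 → hit
30 → hit
95 → hit
39 → miss, evict 58, frames (28 82 30 95 39)
82 → hit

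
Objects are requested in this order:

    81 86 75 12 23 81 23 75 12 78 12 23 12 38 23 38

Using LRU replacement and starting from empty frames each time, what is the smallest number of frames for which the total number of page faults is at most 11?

f=1: 16 faults
f=2: 12 faults
f=3: 11 faults
f=4: 8 faults
f=5: 7 faults
f=6: 7 faults
f=7: 7 faults
Smallest f with faults ≤ 11 is 3.

3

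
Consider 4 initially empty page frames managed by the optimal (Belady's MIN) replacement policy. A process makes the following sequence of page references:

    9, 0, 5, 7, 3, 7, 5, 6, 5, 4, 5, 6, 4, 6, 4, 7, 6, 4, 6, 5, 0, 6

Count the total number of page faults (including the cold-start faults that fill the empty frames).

9: fault, frames (9)
0: fault, frames (9 0)
5: fault, frames (9 0 5)
7: fault, frames (9 0 5 7)
3: fault, evict 9, frames (0 5 7 3)
7: hit
5: hit
6: fault, evict 3, frames (0 5 7 6)
5: hit
4: fault, evict 0, frames (5 7 6 4)
5: hit
6: hit
4: hit
6: hit
4: hit
7: hit
6: hit
4: hit
6: hit
5: hit
0: fault, evict 4, frames (5 7 6 0)
6: hit
Page faults: 8.

8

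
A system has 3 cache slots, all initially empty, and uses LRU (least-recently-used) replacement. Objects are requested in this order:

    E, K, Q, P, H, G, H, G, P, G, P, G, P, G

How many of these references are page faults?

6

E -> miss, frames {E}
K -> miss, frames {E,K}
Q -> miss, frames {E,K,Q}
P -> miss, evict E, frames {K,Q,P}
H -> miss, evict K, frames {Q,P,H}
G -> miss, evict Q, frames {P,H,G}
H -> hit
G -> hit
P -> hit
G -> hit
P -> hit
G -> hit
P -> hit
G -> hit
Page faults: 6.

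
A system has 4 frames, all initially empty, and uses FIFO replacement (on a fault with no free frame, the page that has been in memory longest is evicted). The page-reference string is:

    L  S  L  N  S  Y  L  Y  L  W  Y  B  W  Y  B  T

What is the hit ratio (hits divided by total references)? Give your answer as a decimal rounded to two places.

L: miss, frames [L]
S: miss, frames [L, S]
L: hit
N: miss, frames [L, S, N]
S: hit
Y: miss, frames [L, S, N, Y]
L: hit
Y: hit
L: hit
W: miss, evict L, frames [S, N, Y, W]
Y: hit
B: miss, evict S, frames [N, Y, W, B]
W: hit
Y: hit
B: hit
T: miss, evict N, frames [Y, W, B, T]
Hits: 9 of 16 references → 9/16 = 0.5625.

0.56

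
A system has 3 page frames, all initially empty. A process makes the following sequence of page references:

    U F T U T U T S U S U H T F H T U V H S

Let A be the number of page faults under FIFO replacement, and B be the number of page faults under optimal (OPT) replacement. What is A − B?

3

Under FIFO: F F F . . . . F F . . F F F . . F F F F → 12 faults.
Under OPT: F F F . . . . F . . . F . F . . F F . F → 9 faults.
A − B = 12 − 9 = 3.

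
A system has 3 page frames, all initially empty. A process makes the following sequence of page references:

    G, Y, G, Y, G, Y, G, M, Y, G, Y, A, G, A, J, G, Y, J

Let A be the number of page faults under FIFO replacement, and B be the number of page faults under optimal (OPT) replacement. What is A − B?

2

Under FIFO: F F . . . . . F . . . F F . F . F . → 7 faults.
Under OPT: F F . . . . . F . . . F . . F . . . → 5 faults.
A − B = 7 − 5 = 2.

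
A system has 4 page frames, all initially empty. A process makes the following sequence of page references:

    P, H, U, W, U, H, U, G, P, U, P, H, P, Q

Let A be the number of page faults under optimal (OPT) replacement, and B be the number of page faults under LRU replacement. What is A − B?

-1

Under OPT: F F F F . . . F . . . . . F → 6 faults.
Under LRU: F F F F . . . F F . . . . F → 7 faults.
A − B = 6 − 7 = -1.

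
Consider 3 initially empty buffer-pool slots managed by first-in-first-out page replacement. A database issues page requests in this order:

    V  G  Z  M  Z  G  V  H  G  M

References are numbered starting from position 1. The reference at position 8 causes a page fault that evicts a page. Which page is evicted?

pos 1: V → fault, frames (V)
pos 2: G → fault, frames (V G)
pos 3: Z → fault, frames (V G Z)
pos 4: M → fault, evict V, frames (G Z M)
pos 5: Z → hit
pos 6: G → hit
pos 7: V → fault, evict G, frames (Z M V)
pos 8: H → fault, evict Z, frames (M V H)
At position 8, page Z is evicted.

Z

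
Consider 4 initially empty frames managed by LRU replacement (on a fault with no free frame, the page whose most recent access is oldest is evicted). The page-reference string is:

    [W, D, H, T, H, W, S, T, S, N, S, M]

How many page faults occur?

W -> miss, frames [W]
D -> miss, frames [W, D]
H -> miss, frames [W, D, H]
T -> miss, frames [W, D, H, T]
H -> hit
W -> hit
S -> miss, evict D, frames [T, H, W, S]
T -> hit
S -> hit
N -> miss, evict H, frames [W, T, S, N]
S -> hit
M -> miss, evict W, frames [T, N, S, M]
Page faults: 7.

7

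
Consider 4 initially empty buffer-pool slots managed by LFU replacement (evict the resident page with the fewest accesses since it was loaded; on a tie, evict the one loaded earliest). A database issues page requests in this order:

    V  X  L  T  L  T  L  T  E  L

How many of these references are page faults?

V → fault, frames {V}
X → fault, frames {V,X}
L → fault, frames {V,X,L}
T → fault, frames {V,X,L,T}
L → hit
T → hit
L → hit
T → hit
E → fault, evict V, frames {X,L,T,E}
L → hit
Page faults: 5.

5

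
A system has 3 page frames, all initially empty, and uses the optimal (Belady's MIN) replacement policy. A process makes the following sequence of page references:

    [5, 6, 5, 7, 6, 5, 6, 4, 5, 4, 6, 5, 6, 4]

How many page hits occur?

10

5: miss, frames (5)
6: miss, frames (5 6)
5: hit
7: miss, frames (5 6 7)
6: hit
5: hit
6: hit
4: miss, evict 7, frames (5 6 4)
5: hit
4: hit
6: hit
5: hit
6: hit
4: hit
Hits: 10.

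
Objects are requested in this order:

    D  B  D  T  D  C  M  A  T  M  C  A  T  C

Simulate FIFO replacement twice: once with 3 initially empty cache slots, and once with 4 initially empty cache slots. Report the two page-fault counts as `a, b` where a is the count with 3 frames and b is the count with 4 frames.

8, 6

3 frames: F F . F . F F F F . F . . . → 8 faults.
4 frames: F F . F . F F F . . . . . . → 6 faults.
6 < 8: adding a frame reduced faults, as is typical.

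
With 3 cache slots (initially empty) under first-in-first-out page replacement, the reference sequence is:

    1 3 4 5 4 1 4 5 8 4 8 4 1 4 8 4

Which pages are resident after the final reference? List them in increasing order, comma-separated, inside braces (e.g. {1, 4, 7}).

1 -> miss, frames [1]
3 -> miss, frames [1, 3]
4 -> miss, frames [1, 3, 4]
5 -> miss, evict 1, frames [3, 4, 5]
4 -> hit
1 -> miss, evict 3, frames [4, 5, 1]
4 -> hit
5 -> hit
8 -> miss, evict 4, frames [5, 1, 8]
4 -> miss, evict 5, frames [1, 8, 4]
8 -> hit
4 -> hit
1 -> hit
4 -> hit
8 -> hit
4 -> hit

{1, 4, 8}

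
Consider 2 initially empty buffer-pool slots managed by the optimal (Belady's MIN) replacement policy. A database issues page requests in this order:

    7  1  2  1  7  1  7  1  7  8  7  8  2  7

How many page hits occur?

8

7 → fault, frames (7)
1 → fault, frames (7 1)
2 → fault, evict 7, frames (1 2)
1 → hit
7 → fault, evict 2, frames (1 7)
1 → hit
7 → hit
1 → hit
7 → hit
8 → fault, evict 1, frames (7 8)
7 → hit
8 → hit
2 → fault, evict 8, frames (7 2)
7 → hit
Hits: 8.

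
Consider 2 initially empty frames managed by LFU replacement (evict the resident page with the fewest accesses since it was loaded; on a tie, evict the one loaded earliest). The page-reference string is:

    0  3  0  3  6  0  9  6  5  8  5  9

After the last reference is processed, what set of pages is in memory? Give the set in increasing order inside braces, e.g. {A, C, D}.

{3, 9}

0 -> miss, frames (0)
3 -> miss, frames (0 3)
0 -> hit
3 -> hit
6 -> miss, evict 0, frames (3 6)
0 -> miss, evict 6, frames (3 0)
9 -> miss, evict 0, frames (3 9)
6 -> miss, evict 9, frames (3 6)
5 -> miss, evict 6, frames (3 5)
8 -> miss, evict 5, frames (3 8)
5 -> miss, evict 8, frames (3 5)
9 -> miss, evict 5, frames (3 9)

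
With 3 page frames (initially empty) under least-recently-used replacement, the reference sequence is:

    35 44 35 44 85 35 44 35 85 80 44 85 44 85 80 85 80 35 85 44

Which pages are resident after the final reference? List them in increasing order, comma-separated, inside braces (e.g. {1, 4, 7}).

35 → miss, frames (35)
44 → miss, frames (35 44)
35 → hit
44 → hit
85 → miss, frames (35 44 85)
35 → hit
44 → hit
35 → hit
85 → hit
80 → miss, evict 44, frames (35 85 80)
44 → miss, evict 35, frames (85 80 44)
85 → hit
44 → hit
85 → hit
80 → hit
85 → hit
80 → hit
35 → miss, evict 44, frames (85 80 35)
85 → hit
44 → miss, evict 80, frames (35 85 44)

{35, 44, 85}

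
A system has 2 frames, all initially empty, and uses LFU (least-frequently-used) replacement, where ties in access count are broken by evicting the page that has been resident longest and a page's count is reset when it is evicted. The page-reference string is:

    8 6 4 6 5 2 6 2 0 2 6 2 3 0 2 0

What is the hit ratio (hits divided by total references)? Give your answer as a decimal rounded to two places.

8 → miss, frames (8)
6 → miss, frames (8 6)
4 → miss, evict 8, frames (6 4)
6 → hit
5 → miss, evict 4, frames (6 5)
2 → miss, evict 5, frames (6 2)
6 → hit
2 → hit
0 → miss, evict 2, frames (6 0)
2 → miss, evict 0, frames (6 2)
6 → hit
2 → hit
3 → miss, evict 2, frames (6 3)
0 → miss, evict 3, frames (6 0)
2 → miss, evict 0, frames (6 2)
0 → miss, evict 2, frames (6 0)
Hits: 5 of 16 references → 5/16 = 0.3125.

0.31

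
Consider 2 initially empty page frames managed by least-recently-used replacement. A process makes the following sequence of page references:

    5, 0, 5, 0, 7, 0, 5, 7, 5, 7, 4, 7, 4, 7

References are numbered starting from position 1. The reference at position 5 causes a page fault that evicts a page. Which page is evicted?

5

pos 1: 5: miss, frames (5)
pos 2: 0: miss, frames (5 0)
pos 3: 5: hit
pos 4: 0: hit
pos 5: 7: miss, evict 5, frames (0 7)
At position 5, page 5 is evicted.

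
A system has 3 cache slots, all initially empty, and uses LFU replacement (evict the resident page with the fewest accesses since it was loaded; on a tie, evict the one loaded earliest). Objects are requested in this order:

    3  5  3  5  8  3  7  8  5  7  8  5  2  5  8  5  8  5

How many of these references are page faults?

9

3 -> fault, frames {3}
5 -> fault, frames {3,5}
3 -> hit
5 -> hit
8 -> fault, frames {3,5,8}
3 -> hit
7 -> fault, evict 8, frames {3,5,7}
8 -> fault, evict 7, frames {3,5,8}
5 -> hit
7 -> fault, evict 8, frames {3,5,7}
8 -> fault, evict 7, frames {3,5,8}
5 -> hit
2 -> fault, evict 8, frames {3,5,2}
5 -> hit
8 -> fault, evict 2, frames {3,5,8}
5 -> hit
8 -> hit
5 -> hit
Page faults: 9.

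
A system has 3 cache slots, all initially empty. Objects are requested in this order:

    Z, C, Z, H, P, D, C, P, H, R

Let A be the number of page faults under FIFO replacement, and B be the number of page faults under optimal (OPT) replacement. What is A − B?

1

Under FIFO: F F . F F F F . F F → 8 faults.
Under OPT: F F . F F F . . F F → 7 faults.
A − B = 8 − 7 = 1.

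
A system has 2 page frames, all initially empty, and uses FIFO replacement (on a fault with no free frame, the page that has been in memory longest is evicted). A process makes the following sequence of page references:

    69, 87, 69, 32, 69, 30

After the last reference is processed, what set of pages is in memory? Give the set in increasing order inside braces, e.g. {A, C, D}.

69: fault, frames {69}
87: fault, frames {69,87}
69: hit
32: fault, evict 69, frames {87,32}
69: fault, evict 87, frames {32,69}
30: fault, evict 32, frames {69,30}

{30, 69}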